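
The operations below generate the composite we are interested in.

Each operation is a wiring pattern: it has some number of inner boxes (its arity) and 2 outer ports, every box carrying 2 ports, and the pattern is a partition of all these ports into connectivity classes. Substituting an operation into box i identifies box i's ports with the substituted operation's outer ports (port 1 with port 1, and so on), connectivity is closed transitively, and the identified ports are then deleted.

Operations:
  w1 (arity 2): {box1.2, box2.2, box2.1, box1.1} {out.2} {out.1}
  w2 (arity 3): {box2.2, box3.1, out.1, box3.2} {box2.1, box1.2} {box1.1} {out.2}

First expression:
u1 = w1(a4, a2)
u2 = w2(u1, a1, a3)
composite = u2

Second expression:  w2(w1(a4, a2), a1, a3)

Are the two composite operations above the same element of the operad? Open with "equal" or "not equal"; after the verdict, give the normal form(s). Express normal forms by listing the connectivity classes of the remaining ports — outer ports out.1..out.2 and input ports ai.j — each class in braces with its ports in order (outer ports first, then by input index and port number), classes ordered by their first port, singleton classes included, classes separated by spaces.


equal — both sides give {out.1, a1.2, a3.1, a3.2} {out.2} {a1.1} {a2.1, a2.2, a4.1, a4.2}

In normal form, the first expression is {out.1, a1.2, a3.1, a3.2} {out.2} {a1.1} {a2.1, a2.2, a4.1, a4.2}
In normal form, the second expression is {out.1, a1.2, a3.1, a3.2} {out.2} {a1.1} {a2.1, a2.2, a4.1, a4.2}
Identical normal forms: equal.


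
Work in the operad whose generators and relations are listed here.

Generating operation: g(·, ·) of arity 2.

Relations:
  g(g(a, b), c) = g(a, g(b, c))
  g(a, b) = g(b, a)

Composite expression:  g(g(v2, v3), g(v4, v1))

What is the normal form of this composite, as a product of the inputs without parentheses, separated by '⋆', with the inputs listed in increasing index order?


With g associative and commutative, the v-input set is all that matters.
g(v2, v3) linearizes to v2 ⋆ v3
g(v4, v1) linearizes to v4 ⋆ v1
g(g(v2, v3), g(v4, v1)) linearizes to v2 ⋆ v3 ⋆ v4 ⋆ v1
reordering the factors by index: v1 ⋆ v2 ⋆ v3 ⋆ v4

v1 ⋆ v2 ⋆ v3 ⋆ v4


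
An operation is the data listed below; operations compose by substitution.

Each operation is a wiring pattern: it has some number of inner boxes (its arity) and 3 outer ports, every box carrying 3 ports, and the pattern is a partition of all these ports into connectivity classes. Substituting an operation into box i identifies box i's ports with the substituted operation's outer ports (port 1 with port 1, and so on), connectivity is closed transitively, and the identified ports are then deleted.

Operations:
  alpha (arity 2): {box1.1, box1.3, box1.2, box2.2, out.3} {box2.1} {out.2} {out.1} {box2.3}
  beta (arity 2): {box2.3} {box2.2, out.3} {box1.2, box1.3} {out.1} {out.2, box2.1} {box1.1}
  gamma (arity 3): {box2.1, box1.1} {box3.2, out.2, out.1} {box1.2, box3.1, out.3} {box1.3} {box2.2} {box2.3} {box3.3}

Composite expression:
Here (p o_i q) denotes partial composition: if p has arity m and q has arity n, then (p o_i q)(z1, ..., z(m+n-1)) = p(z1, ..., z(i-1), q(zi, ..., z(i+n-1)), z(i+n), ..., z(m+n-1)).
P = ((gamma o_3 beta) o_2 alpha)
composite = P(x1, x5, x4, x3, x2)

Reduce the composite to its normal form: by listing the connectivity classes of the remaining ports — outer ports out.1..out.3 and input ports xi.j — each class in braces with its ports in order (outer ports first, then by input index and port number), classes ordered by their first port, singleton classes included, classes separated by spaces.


{out.1, out.2, x2.1} {out.3, x1.2} {x1.1} {x1.3} {x2.2} {x2.3} {x3.1} {x3.2, x3.3} {x4.1} {x4.2, x5.1, x5.2, x5.3} {x4.3}

Treat the ports identified at gamma as solder joints: merge, then drop.
alpha over (x5, x4) gives {out.1} {out.2} {out.3, x4.2, x5.1, x5.2, x5.3} {x4.1} {x4.3}, out.j being that stage's outer ports
beta over (x3, x2) gives {out.1} {out.2, x2.1} {out.3, x2.2} {x2.3} {x3.1} {x3.2, x3.3}, out.j being that stage's outer ports
gamma over (x1, x5, x4, x3, x2) gives {out.1, out.2, x2.1} {out.3, x1.2} {x1.1} {x1.3} {x2.2} {x2.3} {x3.1} {x3.2, x3.3} {x4.1} {x4.2, x5.1, x5.2, x5.3} {x4.3}, out.j being that stage's outer ports


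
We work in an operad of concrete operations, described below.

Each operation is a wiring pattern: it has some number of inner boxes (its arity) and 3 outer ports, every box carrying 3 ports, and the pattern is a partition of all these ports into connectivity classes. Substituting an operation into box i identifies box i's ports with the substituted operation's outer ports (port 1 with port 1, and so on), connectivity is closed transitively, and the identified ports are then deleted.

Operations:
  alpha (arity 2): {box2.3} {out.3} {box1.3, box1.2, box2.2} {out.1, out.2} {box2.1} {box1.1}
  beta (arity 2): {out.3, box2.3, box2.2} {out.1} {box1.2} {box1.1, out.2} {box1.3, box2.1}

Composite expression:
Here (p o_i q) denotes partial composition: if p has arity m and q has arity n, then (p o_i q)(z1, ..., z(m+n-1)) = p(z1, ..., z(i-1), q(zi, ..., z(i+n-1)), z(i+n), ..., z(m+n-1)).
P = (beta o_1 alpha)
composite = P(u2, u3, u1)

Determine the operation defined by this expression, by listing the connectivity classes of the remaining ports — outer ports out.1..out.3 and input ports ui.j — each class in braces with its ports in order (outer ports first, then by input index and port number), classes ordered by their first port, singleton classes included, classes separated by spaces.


Substituting into beta glues patterns; closure does the rest.
through alpha, on inputs (u2, u3): {out.1, out.2} {out.3} {u2.1} {u2.2, u2.3, u3.2} {u3.1} {u3.3} (out.j = stage outer ports)
through beta, on inputs (u2, u3, u1): {out.1} {out.2} {out.3, u1.2, u1.3} {u1.1} {u2.1} {u2.2, u2.3, u3.2} {u3.1} {u3.3} (out.j = stage outer ports)

{out.1} {out.2} {out.3, u1.2, u1.3} {u1.1} {u2.1} {u2.2, u2.3, u3.2} {u3.1} {u3.3}


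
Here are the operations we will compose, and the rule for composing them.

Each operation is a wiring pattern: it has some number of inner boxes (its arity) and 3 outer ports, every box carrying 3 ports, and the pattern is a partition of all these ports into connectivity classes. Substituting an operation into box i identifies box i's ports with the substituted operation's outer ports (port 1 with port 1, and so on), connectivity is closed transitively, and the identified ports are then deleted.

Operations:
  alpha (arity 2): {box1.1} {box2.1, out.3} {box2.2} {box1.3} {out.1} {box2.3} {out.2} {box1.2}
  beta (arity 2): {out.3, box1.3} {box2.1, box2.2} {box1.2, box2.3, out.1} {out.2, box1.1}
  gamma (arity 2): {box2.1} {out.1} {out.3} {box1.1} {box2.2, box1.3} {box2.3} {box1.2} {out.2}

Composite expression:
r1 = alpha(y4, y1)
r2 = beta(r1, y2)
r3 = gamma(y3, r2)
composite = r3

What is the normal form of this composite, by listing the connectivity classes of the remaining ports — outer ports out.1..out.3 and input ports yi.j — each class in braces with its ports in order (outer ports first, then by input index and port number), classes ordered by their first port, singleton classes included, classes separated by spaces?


{out.1} {out.2} {out.3} {y1.1} {y1.2} {y1.3} {y2.1, y2.2} {y2.3} {y3.1} {y3.2} {y3.3} {y4.1} {y4.2} {y4.3}

Two ports join when wires chain via gamma-identified ports.
through alpha, on inputs (y4, y1): {out.1} {out.2} {out.3, y1.1} {y1.2} {y1.3} {y4.1} {y4.2} {y4.3} (out.j = stage outer ports)
through beta, on inputs (y4, y1, y2): {out.1, y2.3} {out.2} {out.3, y1.1} {y1.2} {y1.3} {y2.1, y2.2} {y4.1} {y4.2} {y4.3} (out.j = stage outer ports)
through gamma, on inputs (y3, y4, y1, y2): {out.1} {out.2} {out.3} {y1.1} {y1.2} {y1.3} {y2.1, y2.2} {y2.3} {y3.1} {y3.2} {y3.3} {y4.1} {y4.2} {y4.3} (out.j = stage outer ports)


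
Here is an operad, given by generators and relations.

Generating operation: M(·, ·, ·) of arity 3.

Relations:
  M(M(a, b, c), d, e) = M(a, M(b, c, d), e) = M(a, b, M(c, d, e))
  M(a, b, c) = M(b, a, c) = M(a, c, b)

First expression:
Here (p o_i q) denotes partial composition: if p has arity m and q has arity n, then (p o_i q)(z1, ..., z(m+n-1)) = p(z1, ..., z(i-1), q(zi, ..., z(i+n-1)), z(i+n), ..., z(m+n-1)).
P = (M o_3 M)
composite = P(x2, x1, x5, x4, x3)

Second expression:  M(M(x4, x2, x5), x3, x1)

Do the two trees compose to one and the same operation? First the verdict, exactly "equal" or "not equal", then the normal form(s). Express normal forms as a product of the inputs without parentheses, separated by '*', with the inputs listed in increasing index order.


equal; both compose to x1 * x2 * x3 * x4 * x5

Normal form of the first expression: x1 * x2 * x3 * x4 * x5
Normal form of the second expression: x1 * x2 * x3 * x4 * x5
The forms coincide; equal.


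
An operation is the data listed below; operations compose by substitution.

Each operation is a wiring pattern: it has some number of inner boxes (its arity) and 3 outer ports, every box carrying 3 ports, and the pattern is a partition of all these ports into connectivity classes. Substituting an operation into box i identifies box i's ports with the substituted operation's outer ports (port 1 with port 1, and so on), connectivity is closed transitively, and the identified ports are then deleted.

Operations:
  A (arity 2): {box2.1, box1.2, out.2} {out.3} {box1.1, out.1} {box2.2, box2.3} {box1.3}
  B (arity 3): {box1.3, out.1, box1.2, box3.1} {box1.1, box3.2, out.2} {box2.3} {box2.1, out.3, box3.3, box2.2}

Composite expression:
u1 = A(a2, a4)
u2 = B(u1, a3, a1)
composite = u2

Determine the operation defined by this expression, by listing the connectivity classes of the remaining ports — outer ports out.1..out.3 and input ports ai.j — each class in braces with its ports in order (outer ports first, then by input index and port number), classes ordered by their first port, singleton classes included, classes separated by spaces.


{out.1, a1.1, a2.2, a4.1} {out.2, a1.2, a2.1} {out.3, a1.3, a3.1, a3.2} {a2.3} {a3.3} {a4.2, a4.3}

Connectivity passes through glued B-boundaries; trace each wire chain.
composing A on (a2, a4), with out.j its own outer ports: {out.1, a2.1} {out.2, a2.2, a4.1} {out.3} {a2.3} {a4.2, a4.3}
composing B on (a2, a4, a3, a1), with out.j its own outer ports: {out.1, a1.1, a2.2, a4.1} {out.2, a1.2, a2.1} {out.3, a1.3, a3.1, a3.2} {a2.3} {a3.3} {a4.2, a4.3}


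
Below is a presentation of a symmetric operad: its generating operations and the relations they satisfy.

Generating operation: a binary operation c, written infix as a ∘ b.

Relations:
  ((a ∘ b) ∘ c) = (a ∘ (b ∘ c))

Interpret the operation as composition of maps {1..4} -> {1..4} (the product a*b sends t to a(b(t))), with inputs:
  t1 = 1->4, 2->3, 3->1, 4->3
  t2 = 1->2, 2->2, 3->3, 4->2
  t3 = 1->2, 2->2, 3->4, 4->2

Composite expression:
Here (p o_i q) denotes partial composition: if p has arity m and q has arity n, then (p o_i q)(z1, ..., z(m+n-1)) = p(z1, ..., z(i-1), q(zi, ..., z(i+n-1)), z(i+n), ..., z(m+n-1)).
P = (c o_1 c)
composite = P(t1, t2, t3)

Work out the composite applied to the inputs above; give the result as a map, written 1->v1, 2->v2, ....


1->3, 2->3, 3->3, 4->3


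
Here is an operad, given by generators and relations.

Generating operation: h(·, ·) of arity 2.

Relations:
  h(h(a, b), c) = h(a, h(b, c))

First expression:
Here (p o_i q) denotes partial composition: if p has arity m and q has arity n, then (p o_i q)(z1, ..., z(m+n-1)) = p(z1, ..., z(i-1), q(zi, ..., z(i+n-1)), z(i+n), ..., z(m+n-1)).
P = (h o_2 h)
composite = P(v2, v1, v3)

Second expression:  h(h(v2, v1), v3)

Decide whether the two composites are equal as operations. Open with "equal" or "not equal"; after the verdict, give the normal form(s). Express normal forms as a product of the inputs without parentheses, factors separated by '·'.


equal: each reduces to v2 · v1 · v3

The first expression reduces to v2 · v1 · v3
The second expression reduces to v2 · v1 · v3
Same normal form: equal.


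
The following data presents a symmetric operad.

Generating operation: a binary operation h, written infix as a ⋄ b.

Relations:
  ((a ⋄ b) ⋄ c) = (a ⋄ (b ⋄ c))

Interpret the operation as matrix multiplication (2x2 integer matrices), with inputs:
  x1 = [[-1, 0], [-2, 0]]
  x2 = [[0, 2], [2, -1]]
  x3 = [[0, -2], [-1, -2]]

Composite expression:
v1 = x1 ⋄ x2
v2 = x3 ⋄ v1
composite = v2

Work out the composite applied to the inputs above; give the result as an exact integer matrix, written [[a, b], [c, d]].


[[0, 8], [0, 10]]

(x1 ⋄ x2) = [[0, -2], [0, -4]]
(x3 ⋄ (x1 ⋄ x2)) = [[0, 8], [0, 10]]


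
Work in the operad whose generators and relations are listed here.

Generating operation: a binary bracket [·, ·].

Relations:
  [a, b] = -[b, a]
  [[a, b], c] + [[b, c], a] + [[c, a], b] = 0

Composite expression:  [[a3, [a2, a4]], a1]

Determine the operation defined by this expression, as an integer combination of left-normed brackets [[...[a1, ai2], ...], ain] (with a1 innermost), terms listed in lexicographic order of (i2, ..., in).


[[[a1, a2], a4], a3] - [[[a1, a3], a2], a4] + [[[a1, a3], a4], a2] - [[[a1, a4], a2], a3]

Antisymmetry and Jacobi reduce to a1-anchored left-normed brackets.
Composite bracket: [[a3, [a2, a4]], a1]
Full expansion: 8 signed words from ab - ba (2^3 = 8).
Collect the words opening with a1:
  word a1a2a4a3 has sign +1, contributing +[[[a1, a2], a4], a3]
  word a1a3a2a4 has sign -1, contributing -[[[a1, a3], a2], a4]
  word a1a3a4a2 has sign +1, contributing +[[[a1, a3], a4], a2]
  word a1a4a2a3 has sign -1, contributing -[[[a1, a4], a2], a3]


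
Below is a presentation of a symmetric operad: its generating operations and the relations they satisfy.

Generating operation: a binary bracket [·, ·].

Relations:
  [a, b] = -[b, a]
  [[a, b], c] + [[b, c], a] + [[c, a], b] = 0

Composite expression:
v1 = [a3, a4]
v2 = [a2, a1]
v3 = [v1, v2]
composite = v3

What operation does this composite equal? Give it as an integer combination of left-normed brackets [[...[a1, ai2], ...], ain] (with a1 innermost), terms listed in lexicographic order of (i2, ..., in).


In the tensor algebra, words opening a1 carry the a1-anchored form.
Composite bracket: [[a3, a4], [a2, a1]]
Expanding via [a, b] = ab - ba: 8 signed words (2^3 = 8).
Keep just the words that open with a1:
  a1a2a3a4 (sign +1) contributes +[[[a1, a2], a3], a4]
  a1a2a4a3 (sign -1) contributes -[[[a1, a2], a4], a3]

[[[a1, a2], a3], a4] - [[[a1, a2], a4], a3]


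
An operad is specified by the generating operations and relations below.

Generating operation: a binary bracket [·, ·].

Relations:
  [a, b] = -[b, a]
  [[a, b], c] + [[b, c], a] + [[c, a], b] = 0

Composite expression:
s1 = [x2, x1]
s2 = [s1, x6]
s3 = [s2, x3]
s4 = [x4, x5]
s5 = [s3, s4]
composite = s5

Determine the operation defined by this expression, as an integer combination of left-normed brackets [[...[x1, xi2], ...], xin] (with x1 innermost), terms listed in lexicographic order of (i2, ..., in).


Left-normed coefficients sit on the x1-initial expansion words.
Composite bracket: [[[[x2, x1], x6], x3], [x4, x5]]
The bracket unfolds into 32 signed words via [a, b] = ab - ba (2^5 = 32).
Keep just the words that open with x1:
  from x1x2x6x3x4x5, sign -1: term -[[[[[x1, x2], x6], x3], x4], x5]
  from x1x2x6x3x5x4, sign +1: term +[[[[[x1, x2], x6], x3], x5], x4]

-[[[[[x1, x2], x6], x3], x4], x5] + [[[[[x1, x2], x6], x3], x5], x4]


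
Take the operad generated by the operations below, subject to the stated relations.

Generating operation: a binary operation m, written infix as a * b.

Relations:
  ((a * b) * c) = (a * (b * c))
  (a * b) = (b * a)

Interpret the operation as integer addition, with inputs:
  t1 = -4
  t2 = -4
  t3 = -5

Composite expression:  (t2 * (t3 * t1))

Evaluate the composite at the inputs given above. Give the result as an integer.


-13

(t3 * t1) = -9
(t2 * (t3 * t1)) = -13


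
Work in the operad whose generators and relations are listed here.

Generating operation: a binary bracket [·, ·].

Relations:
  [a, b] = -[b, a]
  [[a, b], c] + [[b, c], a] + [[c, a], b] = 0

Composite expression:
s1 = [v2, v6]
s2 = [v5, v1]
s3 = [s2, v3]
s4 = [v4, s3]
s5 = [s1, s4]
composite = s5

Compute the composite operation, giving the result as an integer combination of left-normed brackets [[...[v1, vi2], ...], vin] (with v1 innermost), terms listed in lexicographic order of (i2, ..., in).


A multilinear Lie element is pinned by v1-initial words (v1 innermost).
Composite bracket: [[v2, v6], [v4, [[v5, v1], v3]]]
Expanding via [a, b] = ab - ba: 32 signed words (2^5 = 32).
Coefficients come from the v1-initial words:
  word v1v5v3v4v2v6 has sign -1, contributing -[[[[[v1, v5], v3], v4], v2], v6]
  word v1v5v3v4v6v2 has sign +1, contributing +[[[[[v1, v5], v3], v4], v6], v2]

-[[[[[v1, v5], v3], v4], v2], v6] + [[[[[v1, v5], v3], v4], v6], v2]


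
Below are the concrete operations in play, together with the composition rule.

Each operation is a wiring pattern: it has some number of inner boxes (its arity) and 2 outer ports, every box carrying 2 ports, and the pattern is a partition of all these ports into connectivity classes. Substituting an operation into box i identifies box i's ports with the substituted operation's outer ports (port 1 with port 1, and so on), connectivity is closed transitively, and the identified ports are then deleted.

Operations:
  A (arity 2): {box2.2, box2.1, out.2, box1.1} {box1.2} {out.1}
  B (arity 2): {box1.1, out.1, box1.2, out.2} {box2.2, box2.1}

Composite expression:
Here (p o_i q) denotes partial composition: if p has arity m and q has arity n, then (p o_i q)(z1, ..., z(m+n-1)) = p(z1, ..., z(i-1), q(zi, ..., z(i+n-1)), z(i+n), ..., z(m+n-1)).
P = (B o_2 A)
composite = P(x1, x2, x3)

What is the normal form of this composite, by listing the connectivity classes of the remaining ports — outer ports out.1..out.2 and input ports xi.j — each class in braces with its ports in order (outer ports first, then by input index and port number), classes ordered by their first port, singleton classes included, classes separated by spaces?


{out.1, out.2, x1.1, x1.2} {x2.1, x3.1, x3.2} {x2.2}

Treat the ports identified at B as solder joints: merge, then drop.
A over (x2, x3) gives {out.1} {out.2, x2.1, x3.1, x3.2} {x2.2}, out.j being that stage's outer ports
B over (x1, x2, x3) gives {out.1, out.2, x1.1, x1.2} {x2.1, x3.1, x3.2} {x2.2}, out.j being that stage's outer ports


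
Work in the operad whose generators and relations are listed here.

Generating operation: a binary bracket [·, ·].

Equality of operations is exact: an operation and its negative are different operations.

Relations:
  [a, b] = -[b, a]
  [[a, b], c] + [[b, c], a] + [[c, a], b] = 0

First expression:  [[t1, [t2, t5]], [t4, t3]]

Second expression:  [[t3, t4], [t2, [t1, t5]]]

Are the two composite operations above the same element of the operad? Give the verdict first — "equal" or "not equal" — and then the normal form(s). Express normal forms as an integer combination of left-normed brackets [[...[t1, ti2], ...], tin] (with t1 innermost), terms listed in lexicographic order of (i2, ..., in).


not equal; the first gives -[[[[t1, t2], t5], t3], t4] + [[[[t1, t2], t5], t4], t3] + [[[[t1, t5], t2], t3], t4] - [[[[t1, t5], t2], t4], t3] and the second [[[[t1, t5], t2], t3], t4] - [[[[t1, t5], t2], t4], t3]

The first expression reduces to -[[[[t1, t2], t5], t3], t4] + [[[[t1, t2], t5], t4], t3] + [[[[t1, t5], t2], t3], t4] - [[[[t1, t5], t2], t4], t3]
The second expression reduces to [[[[t1, t5], t2], t3], t4] - [[[[t1, t5], t2], t4], t3]
No match — not equal.


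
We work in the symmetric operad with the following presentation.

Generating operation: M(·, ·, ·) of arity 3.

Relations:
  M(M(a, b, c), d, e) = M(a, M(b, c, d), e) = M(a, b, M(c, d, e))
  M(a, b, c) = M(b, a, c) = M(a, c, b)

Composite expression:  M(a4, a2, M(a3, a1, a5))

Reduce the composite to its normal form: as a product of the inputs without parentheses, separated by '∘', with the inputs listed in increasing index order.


Both nesting and order wash out for M; what remains is which a's occur.
M(a3, a1, a5) collapses to a3 ∘ a1 ∘ a5
M(a4, a2, M(a3, a1, a5)) collapses to a4 ∘ a2 ∘ a3 ∘ a1 ∘ a5
reordering the factors by index: a1 ∘ a2 ∘ a3 ∘ a4 ∘ a5

a1 ∘ a2 ∘ a3 ∘ a4 ∘ a5


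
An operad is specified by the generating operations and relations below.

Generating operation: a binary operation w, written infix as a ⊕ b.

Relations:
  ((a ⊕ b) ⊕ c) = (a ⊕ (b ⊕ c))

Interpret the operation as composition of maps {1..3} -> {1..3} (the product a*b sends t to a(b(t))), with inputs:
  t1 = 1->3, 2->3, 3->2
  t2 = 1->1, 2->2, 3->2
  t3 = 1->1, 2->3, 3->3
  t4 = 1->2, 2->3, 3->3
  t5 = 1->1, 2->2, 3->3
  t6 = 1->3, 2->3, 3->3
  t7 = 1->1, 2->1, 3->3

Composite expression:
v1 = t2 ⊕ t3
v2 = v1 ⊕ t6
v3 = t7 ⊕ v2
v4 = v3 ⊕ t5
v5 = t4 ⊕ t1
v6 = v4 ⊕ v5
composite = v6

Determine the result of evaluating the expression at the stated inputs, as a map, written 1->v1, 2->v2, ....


1->1, 2->1, 3->1

(t2 ⊕ t3) = 1->1, 2->2, 3->2
((t2 ⊕ t3) ⊕ t6) = 1->2, 2->2, 3->2
(t7 ⊕ ((t2 ⊕ t3) ⊕ t6)) = 1->1, 2->1, 3->1
((t7 ⊕ ((t2 ⊕ t3) ⊕ t6)) ⊕ t5) = 1->1, 2->1, 3->1
(t4 ⊕ t1) = 1->3, 2->3, 3->3
(((t7 ⊕ ((t2 ⊕ t3) ⊕ t6)) ⊕ t5) ⊕ (t4 ⊕ t1)) = 1->1, 2->1, 3->1


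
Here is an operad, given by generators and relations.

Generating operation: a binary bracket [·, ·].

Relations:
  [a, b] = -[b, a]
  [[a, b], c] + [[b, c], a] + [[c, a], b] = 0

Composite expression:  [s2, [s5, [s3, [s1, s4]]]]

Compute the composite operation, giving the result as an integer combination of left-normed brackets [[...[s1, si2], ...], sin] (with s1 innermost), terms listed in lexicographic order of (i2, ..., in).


-[[[[s1, s4], s3], s5], s2]


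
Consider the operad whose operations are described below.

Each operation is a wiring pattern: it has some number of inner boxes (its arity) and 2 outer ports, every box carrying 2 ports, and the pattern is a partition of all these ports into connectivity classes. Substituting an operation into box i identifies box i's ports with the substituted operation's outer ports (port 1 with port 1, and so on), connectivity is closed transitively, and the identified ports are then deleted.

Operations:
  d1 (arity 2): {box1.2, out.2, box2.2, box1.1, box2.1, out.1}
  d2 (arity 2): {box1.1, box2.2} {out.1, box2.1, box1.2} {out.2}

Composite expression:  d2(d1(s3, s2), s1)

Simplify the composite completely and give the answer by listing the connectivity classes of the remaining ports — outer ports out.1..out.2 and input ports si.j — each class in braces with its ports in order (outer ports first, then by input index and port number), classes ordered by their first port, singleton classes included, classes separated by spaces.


{out.1, s1.1, s1.2, s2.1, s2.2, s3.1, s3.2} {out.2}

After gluing at d2, chains via deleted ports link the s-ports.
the subtree at d1 composes to {out.1, out.2, s2.1, s2.2, s3.1, s3.2} on (s3, s2); out.j = own outer ports
the subtree at d2 composes to {out.1, s1.1, s1.2, s2.1, s2.2, s3.1, s3.2} {out.2} on (s3, s2, s1); out.j = own outer ports


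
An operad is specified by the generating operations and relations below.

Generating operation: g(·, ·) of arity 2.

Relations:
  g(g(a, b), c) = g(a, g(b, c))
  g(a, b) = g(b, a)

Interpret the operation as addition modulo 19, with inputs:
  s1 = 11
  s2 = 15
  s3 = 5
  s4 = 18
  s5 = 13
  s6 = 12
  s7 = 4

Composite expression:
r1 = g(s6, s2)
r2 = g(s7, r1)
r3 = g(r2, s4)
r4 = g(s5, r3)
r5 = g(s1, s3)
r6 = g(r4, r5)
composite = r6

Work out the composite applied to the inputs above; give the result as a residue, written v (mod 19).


g(s6, s2) = 8
g(s7, g(s6, s2)) = 12
g(g(s7, g(s6, s2)), s4) = 11
g(s5, g(g(s7, g(s6, s2)), s4)) = 5
g(s1, s3) = 16
g(g(s5, g(g(s7, g(s6, s2)), s4)), g(s1, s3)) = 2

2 (mod 19)


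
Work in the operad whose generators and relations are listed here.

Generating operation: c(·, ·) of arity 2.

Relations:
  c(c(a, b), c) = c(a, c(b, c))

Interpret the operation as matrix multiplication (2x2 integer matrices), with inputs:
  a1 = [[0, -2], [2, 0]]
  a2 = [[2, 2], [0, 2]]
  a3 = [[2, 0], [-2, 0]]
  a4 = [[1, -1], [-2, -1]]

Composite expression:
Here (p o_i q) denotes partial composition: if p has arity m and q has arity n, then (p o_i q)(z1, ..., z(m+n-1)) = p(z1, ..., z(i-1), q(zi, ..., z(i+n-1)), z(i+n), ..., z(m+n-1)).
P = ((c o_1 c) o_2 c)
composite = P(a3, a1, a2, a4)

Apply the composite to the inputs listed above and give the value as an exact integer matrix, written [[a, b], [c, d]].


c(a1, a2) = [[0, -4], [4, 4]]
c(a3, c(a1, a2)) = [[0, -8], [0, 8]]
c(c(a3, c(a1, a2)), a4) = [[16, 8], [-16, -8]]

[[16, 8], [-16, -8]]


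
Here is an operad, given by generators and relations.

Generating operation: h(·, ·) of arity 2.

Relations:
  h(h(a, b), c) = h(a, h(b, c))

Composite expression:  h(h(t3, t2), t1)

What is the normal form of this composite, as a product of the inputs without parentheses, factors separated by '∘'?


t3 ∘ t2 ∘ t1

Every regrouping of h is equal, so read the t-inputs in written order.
h(t3, t2) linearizes to t3 ∘ t2
h(h(t3, t2), t1) linearizes to t3 ∘ t2 ∘ t1


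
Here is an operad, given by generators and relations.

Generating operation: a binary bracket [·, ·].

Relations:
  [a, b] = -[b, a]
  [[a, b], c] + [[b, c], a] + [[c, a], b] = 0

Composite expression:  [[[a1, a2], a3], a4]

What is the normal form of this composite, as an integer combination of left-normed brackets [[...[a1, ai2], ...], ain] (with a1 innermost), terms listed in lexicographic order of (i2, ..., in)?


[[[a1, a2], a3], a4]

Skip Jacobi rewriting: expand, keep a1-initial words, read off terms.
Composite bracket: [[[a1, a2], a3], a4]
Expanding via [a, b] = ab - ba: 8 signed words (2^3 = 8).
The a1-initial words carry the normal form:
  the word a1a2a3a4 carries sign +1 and contributes +[[[a1, a2], a3], a4]


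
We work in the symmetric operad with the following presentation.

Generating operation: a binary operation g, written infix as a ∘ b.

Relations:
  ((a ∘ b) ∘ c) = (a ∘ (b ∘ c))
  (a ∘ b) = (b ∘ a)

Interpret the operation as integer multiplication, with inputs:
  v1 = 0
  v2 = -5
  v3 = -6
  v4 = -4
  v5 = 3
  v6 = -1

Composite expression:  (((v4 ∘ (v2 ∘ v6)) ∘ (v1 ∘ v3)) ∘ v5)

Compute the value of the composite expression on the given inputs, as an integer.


0

(v2 ∘ v6) = 5
(v4 ∘ (v2 ∘ v6)) = -20
(v1 ∘ v3) = 0
((v4 ∘ (v2 ∘ v6)) ∘ (v1 ∘ v3)) = 0
(((v4 ∘ (v2 ∘ v6)) ∘ (v1 ∘ v3)) ∘ v5) = 0


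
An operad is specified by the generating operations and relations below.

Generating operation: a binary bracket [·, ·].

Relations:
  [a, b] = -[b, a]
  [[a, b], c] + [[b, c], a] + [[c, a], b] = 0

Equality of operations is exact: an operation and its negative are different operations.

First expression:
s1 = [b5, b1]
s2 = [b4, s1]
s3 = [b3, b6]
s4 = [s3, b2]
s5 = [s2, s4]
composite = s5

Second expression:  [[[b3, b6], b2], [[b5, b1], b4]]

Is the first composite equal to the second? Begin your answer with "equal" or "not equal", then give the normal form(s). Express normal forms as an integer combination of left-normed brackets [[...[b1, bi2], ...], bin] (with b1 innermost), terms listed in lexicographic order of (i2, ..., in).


equal — both sides give -[[[[[b1, b5], b4], b2], b3], b6] + [[[[[b1, b5], b4], b2], b6], b3] + [[[[[b1, b5], b4], b3], b6], b2] - [[[[[b1, b5], b4], b6], b3], b2]


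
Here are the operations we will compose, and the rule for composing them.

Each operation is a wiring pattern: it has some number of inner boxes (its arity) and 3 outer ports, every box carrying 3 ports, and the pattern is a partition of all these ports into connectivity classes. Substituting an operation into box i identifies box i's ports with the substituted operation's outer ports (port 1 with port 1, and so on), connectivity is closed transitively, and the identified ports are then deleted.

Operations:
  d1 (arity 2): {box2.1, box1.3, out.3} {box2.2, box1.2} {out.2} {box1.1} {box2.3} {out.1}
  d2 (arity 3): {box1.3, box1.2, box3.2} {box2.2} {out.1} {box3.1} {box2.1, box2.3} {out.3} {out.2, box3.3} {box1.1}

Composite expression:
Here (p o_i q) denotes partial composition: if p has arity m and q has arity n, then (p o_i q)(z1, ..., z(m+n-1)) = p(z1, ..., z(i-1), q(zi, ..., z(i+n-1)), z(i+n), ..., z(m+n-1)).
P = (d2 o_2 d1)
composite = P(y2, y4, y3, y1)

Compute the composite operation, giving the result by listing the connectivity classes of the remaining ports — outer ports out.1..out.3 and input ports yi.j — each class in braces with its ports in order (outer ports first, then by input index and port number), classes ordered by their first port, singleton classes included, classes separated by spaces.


{out.1} {out.2, y1.3} {out.3} {y1.1} {y1.2, y2.2, y2.3} {y2.1} {y3.1, y4.3} {y3.2, y4.2} {y3.3} {y4.1}

Treat the ports identified at d2 as solder joints: merge, then drop.
d1 over (y4, y3) gives {out.1} {out.2} {out.3, y3.1, y4.3} {y3.2, y4.2} {y3.3} {y4.1}, out.j being that stage's outer ports
d2 over (y2, y4, y3, y1) gives {out.1} {out.2, y1.3} {out.3} {y1.1} {y1.2, y2.2, y2.3} {y2.1} {y3.1, y4.3} {y3.2, y4.2} {y3.3} {y4.1}, out.j being that stage's outer ports


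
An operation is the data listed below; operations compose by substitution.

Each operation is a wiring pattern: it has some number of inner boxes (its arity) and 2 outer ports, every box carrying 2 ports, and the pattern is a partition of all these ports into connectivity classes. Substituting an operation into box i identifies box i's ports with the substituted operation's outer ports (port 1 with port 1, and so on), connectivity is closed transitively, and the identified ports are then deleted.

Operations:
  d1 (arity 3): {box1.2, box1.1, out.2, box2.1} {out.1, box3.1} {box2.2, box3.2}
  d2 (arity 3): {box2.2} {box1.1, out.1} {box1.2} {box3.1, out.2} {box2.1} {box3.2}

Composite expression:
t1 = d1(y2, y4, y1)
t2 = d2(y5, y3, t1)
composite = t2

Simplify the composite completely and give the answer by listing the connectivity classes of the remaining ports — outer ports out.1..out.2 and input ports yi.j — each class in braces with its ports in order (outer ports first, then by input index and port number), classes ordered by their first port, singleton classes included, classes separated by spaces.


After gluing at d2, chains via deleted ports link the y-ports.
after d1, the pattern on (y2, y4, y1) reads {out.1, y1.1} {out.2, y2.1, y2.2, y4.1} {y1.2, y4.2} (out.j = its outer ports)
after d2, the pattern on (y5, y3, y2, y4, y1) reads {out.1, y5.1} {out.2, y1.1} {y1.2, y4.2} {y2.1, y2.2, y4.1} {y3.1} {y3.2} {y5.2} (out.j = its outer ports)

{out.1, y5.1} {out.2, y1.1} {y1.2, y4.2} {y2.1, y2.2, y4.1} {y3.1} {y3.2} {y5.2}


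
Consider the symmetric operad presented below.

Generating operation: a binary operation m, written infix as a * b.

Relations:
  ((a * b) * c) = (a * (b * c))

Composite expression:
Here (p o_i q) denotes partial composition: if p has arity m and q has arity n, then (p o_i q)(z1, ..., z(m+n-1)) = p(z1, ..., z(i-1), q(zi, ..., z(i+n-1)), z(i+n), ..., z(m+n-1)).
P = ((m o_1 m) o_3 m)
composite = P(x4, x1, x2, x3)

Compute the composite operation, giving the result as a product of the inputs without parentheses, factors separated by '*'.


x4 * x1 * x2 * x3

Under associativity of m, the answer is the x's in reading order.
(x4 * x1) collapses to x4 * x1
(x2 * x3) collapses to x2 * x3
((x4 * x1) * (x2 * x3)) collapses to x4 * x1 * x2 * x3


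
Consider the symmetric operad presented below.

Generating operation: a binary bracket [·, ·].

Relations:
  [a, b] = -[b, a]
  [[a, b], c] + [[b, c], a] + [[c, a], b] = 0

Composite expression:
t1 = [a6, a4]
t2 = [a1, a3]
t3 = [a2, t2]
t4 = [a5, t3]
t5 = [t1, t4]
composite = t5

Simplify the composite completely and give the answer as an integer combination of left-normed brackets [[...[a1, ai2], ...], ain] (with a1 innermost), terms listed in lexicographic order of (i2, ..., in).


[[[[[a1, a3], a2], a5], a4], a6] - [[[[[a1, a3], a2], a5], a6], a4]

In the tensor algebra, words opening a1 carry the a1-anchored form.
Composite bracket: [[a6, a4], [a5, [a2, [a1, a3]]]]
Full expansion: 32 signed words from ab - ba (2^5 = 32).
Keep just the words that open with a1:
  the word a1a3a2a5a4a6 carries sign +1 and contributes +[[[[[a1, a3], a2], a5], a4], a6]
  the word a1a3a2a5a6a4 carries sign -1 and contributes -[[[[[a1, a3], a2], a5], a6], a4]


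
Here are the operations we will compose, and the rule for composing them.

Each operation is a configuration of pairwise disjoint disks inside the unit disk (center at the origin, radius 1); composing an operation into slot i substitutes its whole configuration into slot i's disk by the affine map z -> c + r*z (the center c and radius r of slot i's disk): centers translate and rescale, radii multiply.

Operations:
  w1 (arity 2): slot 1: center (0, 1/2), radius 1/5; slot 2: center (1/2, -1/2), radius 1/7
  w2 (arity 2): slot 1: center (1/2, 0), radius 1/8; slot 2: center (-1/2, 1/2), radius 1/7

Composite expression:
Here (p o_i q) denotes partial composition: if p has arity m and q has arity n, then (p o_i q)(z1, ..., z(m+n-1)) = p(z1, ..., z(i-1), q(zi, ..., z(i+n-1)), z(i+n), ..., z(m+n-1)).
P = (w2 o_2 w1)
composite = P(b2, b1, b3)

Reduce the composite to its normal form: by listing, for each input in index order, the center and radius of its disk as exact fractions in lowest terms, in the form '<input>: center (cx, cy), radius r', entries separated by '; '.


b1: center (-1/2, 4/7), radius 1/35; b2: center (1/2, 0), radius 1/8; b3: center (-3/7, 3/7), radius 1/49

Follow each b-input down from w2: c' goes to c + r*c', radius to r*r'.
b2: after 1 affine step, its disk has center (1/2, 0), radius 1/8
b1: after 2 affine steps, its disk has center (-1/2, 4/7), radius 1/35
b3: after 2 affine steps, its disk has center (-3/7, 3/7), radius 1/49


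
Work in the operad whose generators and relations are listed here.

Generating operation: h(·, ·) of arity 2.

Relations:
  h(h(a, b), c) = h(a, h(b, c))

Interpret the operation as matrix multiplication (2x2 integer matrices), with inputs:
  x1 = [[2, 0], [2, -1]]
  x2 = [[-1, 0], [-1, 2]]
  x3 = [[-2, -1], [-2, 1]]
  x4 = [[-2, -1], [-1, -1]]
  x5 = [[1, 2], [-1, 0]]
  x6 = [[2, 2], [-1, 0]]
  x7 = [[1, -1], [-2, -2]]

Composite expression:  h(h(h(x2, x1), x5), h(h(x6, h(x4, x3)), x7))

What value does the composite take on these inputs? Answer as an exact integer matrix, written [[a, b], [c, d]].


[[-16, 16], [48, -64]]

h(x2, x1) = [[-2, 0], [2, -2]]
h(h(x2, x1), x5) = [[-2, -4], [4, 4]]
h(x4, x3) = [[6, 1], [4, 0]]
h(x6, h(x4, x3)) = [[20, 2], [-6, -1]]
h(h(x6, h(x4, x3)), x7) = [[16, -24], [-4, 8]]
h(h(h(x2, x1), x5), h(h(x6, h(x4, x3)), x7)) = [[-16, 16], [48, -64]]


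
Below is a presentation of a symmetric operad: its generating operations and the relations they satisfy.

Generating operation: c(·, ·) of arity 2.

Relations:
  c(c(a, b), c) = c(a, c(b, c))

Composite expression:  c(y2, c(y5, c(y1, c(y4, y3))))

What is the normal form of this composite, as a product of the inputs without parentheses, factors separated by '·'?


y2 · y5 · y1 · y4 · y3

Associativity of c dissolves the nesting; only the y-input order survives.
c(y4, y3) reduces to y4 · y3
c(y1, c(y4, y3)) reduces to y1 · y4 · y3
c(y5, c(y1, c(y4, y3))) reduces to y5 · y1 · y4 · y3
c(y2, c(y5, c(y1, c(y4, y3)))) reduces to y2 · y5 · y1 · y4 · y3


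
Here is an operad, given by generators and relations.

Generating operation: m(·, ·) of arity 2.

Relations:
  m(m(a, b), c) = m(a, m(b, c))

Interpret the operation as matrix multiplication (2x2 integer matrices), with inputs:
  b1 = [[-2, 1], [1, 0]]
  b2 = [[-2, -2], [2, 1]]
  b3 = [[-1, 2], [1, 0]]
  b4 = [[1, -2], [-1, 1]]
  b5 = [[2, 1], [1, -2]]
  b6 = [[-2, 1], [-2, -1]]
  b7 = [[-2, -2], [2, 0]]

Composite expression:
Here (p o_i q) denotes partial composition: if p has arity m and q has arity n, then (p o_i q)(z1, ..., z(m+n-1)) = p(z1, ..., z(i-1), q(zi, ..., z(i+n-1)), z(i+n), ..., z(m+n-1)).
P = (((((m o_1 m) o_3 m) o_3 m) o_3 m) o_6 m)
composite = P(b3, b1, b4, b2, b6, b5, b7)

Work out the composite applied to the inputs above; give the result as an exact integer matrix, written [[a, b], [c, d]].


[[-134, -358], [78, 206]]

m(b3, b1) = [[4, -1], [-2, 1]]
m(b4, b2) = [[-6, -4], [4, 3]]
m(m(b4, b2), b6) = [[20, -2], [-14, 1]]
m(b5, b7) = [[-2, -4], [-6, -2]]
m(m(m(b4, b2), b6), m(b5, b7)) = [[-28, -76], [22, 54]]
m(m(b3, b1), m(m(m(b4, b2), b6), m(b5, b7))) = [[-134, -358], [78, 206]]


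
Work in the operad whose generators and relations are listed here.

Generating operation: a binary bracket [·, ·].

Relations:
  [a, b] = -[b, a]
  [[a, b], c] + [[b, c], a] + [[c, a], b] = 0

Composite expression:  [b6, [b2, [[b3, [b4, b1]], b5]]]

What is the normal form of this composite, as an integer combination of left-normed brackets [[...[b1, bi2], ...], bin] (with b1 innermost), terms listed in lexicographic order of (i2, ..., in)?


[[[[[b1, b4], b3], b5], b2], b6]

In the tensor algebra, words opening b1 carry the b1-anchored form.
Composite bracket: [b6, [b2, [[b3, [b4, b1]], b5]]]
Under [a, b] = ab - ba we get 32 signed associative words (2^5 = 32).
Collect the words opening with b1:
  from b1b4b3b5b2b6, sign +1: term +[[[[[b1, b4], b3], b5], b2], b6]


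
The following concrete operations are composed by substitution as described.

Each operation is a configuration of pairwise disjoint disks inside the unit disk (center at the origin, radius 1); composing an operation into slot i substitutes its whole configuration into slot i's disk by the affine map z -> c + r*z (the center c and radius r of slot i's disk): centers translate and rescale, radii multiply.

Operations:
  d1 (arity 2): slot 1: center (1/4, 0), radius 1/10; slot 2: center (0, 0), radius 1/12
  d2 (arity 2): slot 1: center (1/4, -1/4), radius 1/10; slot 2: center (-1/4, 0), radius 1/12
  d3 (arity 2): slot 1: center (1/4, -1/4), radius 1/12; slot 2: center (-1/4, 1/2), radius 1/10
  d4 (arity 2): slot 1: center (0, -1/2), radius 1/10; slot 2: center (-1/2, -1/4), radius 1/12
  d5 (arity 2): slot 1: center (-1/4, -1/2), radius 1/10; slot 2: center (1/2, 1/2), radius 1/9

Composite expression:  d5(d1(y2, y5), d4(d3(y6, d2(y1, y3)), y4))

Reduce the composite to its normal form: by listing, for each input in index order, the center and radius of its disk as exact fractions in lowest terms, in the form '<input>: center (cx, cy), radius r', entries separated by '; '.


Follow each y-input down from d5: c' goes to c + r*c', radius to r*r'.
input y2: applying the 2 nested substitutions gives center (-9/40, -1/2), radius 1/100
input y5: applying the 2 nested substitutions gives center (-1/4, -1/2), radius 1/120
input y6: applying the 3 nested substitutions gives center (181/360, 53/120), radius 1/1080
input y1: applying the 4 nested substitutions gives center (199/400, 1619/3600), radius 1/9000
input y3: applying the 4 nested substitutions gives center (1789/3600, 9/20), radius 1/10800
input y4: applying the 2 nested substitutions gives center (4/9, 17/36), radius 1/108

y1: center (199/400, 1619/3600), radius 1/9000; y2: center (-9/40, -1/2), radius 1/100; y3: center (1789/3600, 9/20), radius 1/10800; y4: center (4/9, 17/36), radius 1/108; y5: center (-1/4, -1/2), radius 1/120; y6: center (181/360, 53/120), radius 1/1080


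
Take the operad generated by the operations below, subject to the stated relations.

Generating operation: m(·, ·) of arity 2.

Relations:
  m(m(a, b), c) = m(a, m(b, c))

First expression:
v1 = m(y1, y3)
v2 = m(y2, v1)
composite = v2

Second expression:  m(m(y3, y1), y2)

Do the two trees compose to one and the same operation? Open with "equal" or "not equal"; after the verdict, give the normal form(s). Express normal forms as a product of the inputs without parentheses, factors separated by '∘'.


The first expression reduces to y2 ∘ y1 ∘ y3
The second expression reduces to y3 ∘ y1 ∘ y2
The forms do not match — not equal.

not equal: they reduce to y2 ∘ y1 ∘ y3 and y3 ∘ y1 ∘ y2
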